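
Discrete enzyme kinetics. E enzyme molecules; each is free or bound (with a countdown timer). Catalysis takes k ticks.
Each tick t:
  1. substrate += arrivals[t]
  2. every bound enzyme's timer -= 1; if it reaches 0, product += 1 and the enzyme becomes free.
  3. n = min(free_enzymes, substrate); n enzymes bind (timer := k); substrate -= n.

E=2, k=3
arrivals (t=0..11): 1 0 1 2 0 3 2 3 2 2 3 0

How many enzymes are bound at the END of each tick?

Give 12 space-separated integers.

Answer: 1 1 2 2 2 2 2 2 2 2 2 2

Derivation:
t=0: arr=1 -> substrate=0 bound=1 product=0
t=1: arr=0 -> substrate=0 bound=1 product=0
t=2: arr=1 -> substrate=0 bound=2 product=0
t=3: arr=2 -> substrate=1 bound=2 product=1
t=4: arr=0 -> substrate=1 bound=2 product=1
t=5: arr=3 -> substrate=3 bound=2 product=2
t=6: arr=2 -> substrate=4 bound=2 product=3
t=7: arr=3 -> substrate=7 bound=2 product=3
t=8: arr=2 -> substrate=8 bound=2 product=4
t=9: arr=2 -> substrate=9 bound=2 product=5
t=10: arr=3 -> substrate=12 bound=2 product=5
t=11: arr=0 -> substrate=11 bound=2 product=6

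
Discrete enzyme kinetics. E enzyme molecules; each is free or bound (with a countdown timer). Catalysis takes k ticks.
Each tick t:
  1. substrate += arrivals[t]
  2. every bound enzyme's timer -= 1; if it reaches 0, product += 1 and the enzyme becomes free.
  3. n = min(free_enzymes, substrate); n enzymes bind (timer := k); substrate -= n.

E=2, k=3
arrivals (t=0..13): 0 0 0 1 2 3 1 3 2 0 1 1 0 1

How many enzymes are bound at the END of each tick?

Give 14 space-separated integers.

t=0: arr=0 -> substrate=0 bound=0 product=0
t=1: arr=0 -> substrate=0 bound=0 product=0
t=2: arr=0 -> substrate=0 bound=0 product=0
t=3: arr=1 -> substrate=0 bound=1 product=0
t=4: arr=2 -> substrate=1 bound=2 product=0
t=5: arr=3 -> substrate=4 bound=2 product=0
t=6: arr=1 -> substrate=4 bound=2 product=1
t=7: arr=3 -> substrate=6 bound=2 product=2
t=8: arr=2 -> substrate=8 bound=2 product=2
t=9: arr=0 -> substrate=7 bound=2 product=3
t=10: arr=1 -> substrate=7 bound=2 product=4
t=11: arr=1 -> substrate=8 bound=2 product=4
t=12: arr=0 -> substrate=7 bound=2 product=5
t=13: arr=1 -> substrate=7 bound=2 product=6

Answer: 0 0 0 1 2 2 2 2 2 2 2 2 2 2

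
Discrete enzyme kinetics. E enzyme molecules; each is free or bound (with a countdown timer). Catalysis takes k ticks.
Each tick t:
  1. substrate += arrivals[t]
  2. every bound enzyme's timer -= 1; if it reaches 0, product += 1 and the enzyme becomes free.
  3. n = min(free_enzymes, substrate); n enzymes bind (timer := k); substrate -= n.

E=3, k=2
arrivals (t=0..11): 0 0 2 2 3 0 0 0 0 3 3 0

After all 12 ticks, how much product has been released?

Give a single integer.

Answer: 10

Derivation:
t=0: arr=0 -> substrate=0 bound=0 product=0
t=1: arr=0 -> substrate=0 bound=0 product=0
t=2: arr=2 -> substrate=0 bound=2 product=0
t=3: arr=2 -> substrate=1 bound=3 product=0
t=4: arr=3 -> substrate=2 bound=3 product=2
t=5: arr=0 -> substrate=1 bound=3 product=3
t=6: arr=0 -> substrate=0 bound=2 product=5
t=7: arr=0 -> substrate=0 bound=1 product=6
t=8: arr=0 -> substrate=0 bound=0 product=7
t=9: arr=3 -> substrate=0 bound=3 product=7
t=10: arr=3 -> substrate=3 bound=3 product=7
t=11: arr=0 -> substrate=0 bound=3 product=10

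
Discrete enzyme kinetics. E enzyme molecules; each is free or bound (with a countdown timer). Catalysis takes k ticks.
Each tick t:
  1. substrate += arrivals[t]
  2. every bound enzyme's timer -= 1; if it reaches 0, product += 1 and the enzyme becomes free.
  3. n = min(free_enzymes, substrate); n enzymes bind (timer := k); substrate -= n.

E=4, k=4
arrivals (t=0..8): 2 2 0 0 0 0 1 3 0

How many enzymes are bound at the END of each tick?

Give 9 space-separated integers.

Answer: 2 4 4 4 2 0 1 4 4

Derivation:
t=0: arr=2 -> substrate=0 bound=2 product=0
t=1: arr=2 -> substrate=0 bound=4 product=0
t=2: arr=0 -> substrate=0 bound=4 product=0
t=3: arr=0 -> substrate=0 bound=4 product=0
t=4: arr=0 -> substrate=0 bound=2 product=2
t=5: arr=0 -> substrate=0 bound=0 product=4
t=6: arr=1 -> substrate=0 bound=1 product=4
t=7: arr=3 -> substrate=0 bound=4 product=4
t=8: arr=0 -> substrate=0 bound=4 product=4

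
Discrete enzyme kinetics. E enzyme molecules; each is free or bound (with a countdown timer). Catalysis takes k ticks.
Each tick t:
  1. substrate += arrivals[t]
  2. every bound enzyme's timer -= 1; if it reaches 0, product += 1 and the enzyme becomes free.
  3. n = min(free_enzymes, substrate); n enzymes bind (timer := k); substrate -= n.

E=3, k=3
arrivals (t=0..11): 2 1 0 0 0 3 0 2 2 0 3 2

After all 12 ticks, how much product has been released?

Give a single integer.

Answer: 9

Derivation:
t=0: arr=2 -> substrate=0 bound=2 product=0
t=1: arr=1 -> substrate=0 bound=3 product=0
t=2: arr=0 -> substrate=0 bound=3 product=0
t=3: arr=0 -> substrate=0 bound=1 product=2
t=4: arr=0 -> substrate=0 bound=0 product=3
t=5: arr=3 -> substrate=0 bound=3 product=3
t=6: arr=0 -> substrate=0 bound=3 product=3
t=7: arr=2 -> substrate=2 bound=3 product=3
t=8: arr=2 -> substrate=1 bound=3 product=6
t=9: arr=0 -> substrate=1 bound=3 product=6
t=10: arr=3 -> substrate=4 bound=3 product=6
t=11: arr=2 -> substrate=3 bound=3 product=9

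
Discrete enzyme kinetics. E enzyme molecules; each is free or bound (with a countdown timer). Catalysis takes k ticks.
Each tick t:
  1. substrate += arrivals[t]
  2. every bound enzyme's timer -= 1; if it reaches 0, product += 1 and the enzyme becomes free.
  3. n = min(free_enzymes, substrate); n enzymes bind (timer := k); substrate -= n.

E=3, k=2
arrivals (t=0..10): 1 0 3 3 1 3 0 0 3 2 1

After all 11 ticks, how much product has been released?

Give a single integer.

Answer: 13

Derivation:
t=0: arr=1 -> substrate=0 bound=1 product=0
t=1: arr=0 -> substrate=0 bound=1 product=0
t=2: arr=3 -> substrate=0 bound=3 product=1
t=3: arr=3 -> substrate=3 bound=3 product=1
t=4: arr=1 -> substrate=1 bound=3 product=4
t=5: arr=3 -> substrate=4 bound=3 product=4
t=6: arr=0 -> substrate=1 bound=3 product=7
t=7: arr=0 -> substrate=1 bound=3 product=7
t=8: arr=3 -> substrate=1 bound=3 product=10
t=9: arr=2 -> substrate=3 bound=3 product=10
t=10: arr=1 -> substrate=1 bound=3 product=13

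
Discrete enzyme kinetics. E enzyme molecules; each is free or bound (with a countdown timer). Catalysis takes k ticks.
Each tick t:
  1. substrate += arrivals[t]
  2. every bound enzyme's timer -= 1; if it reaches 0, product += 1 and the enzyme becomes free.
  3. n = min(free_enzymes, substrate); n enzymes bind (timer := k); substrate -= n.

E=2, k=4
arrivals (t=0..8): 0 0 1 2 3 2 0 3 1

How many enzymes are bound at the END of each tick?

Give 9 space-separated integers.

t=0: arr=0 -> substrate=0 bound=0 product=0
t=1: arr=0 -> substrate=0 bound=0 product=0
t=2: arr=1 -> substrate=0 bound=1 product=0
t=3: arr=2 -> substrate=1 bound=2 product=0
t=4: arr=3 -> substrate=4 bound=2 product=0
t=5: arr=2 -> substrate=6 bound=2 product=0
t=6: arr=0 -> substrate=5 bound=2 product=1
t=7: arr=3 -> substrate=7 bound=2 product=2
t=8: arr=1 -> substrate=8 bound=2 product=2

Answer: 0 0 1 2 2 2 2 2 2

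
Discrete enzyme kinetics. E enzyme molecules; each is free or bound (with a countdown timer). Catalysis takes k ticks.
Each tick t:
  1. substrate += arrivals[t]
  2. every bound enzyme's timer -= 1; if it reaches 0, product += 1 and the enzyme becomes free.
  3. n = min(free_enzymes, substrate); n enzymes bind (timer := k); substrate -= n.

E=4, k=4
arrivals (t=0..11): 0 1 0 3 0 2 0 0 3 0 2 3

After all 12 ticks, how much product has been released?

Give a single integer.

t=0: arr=0 -> substrate=0 bound=0 product=0
t=1: arr=1 -> substrate=0 bound=1 product=0
t=2: arr=0 -> substrate=0 bound=1 product=0
t=3: arr=3 -> substrate=0 bound=4 product=0
t=4: arr=0 -> substrate=0 bound=4 product=0
t=5: arr=2 -> substrate=1 bound=4 product=1
t=6: arr=0 -> substrate=1 bound=4 product=1
t=7: arr=0 -> substrate=0 bound=2 product=4
t=8: arr=3 -> substrate=1 bound=4 product=4
t=9: arr=0 -> substrate=0 bound=4 product=5
t=10: arr=2 -> substrate=2 bound=4 product=5
t=11: arr=3 -> substrate=4 bound=4 product=6

Answer: 6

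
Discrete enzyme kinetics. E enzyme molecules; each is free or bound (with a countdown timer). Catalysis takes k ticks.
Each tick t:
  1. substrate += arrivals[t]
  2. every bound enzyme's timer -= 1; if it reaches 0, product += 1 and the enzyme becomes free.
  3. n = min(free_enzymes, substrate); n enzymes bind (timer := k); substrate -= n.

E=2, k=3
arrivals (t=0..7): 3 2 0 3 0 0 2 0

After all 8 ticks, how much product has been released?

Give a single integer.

Answer: 4

Derivation:
t=0: arr=3 -> substrate=1 bound=2 product=0
t=1: arr=2 -> substrate=3 bound=2 product=0
t=2: arr=0 -> substrate=3 bound=2 product=0
t=3: arr=3 -> substrate=4 bound=2 product=2
t=4: arr=0 -> substrate=4 bound=2 product=2
t=5: arr=0 -> substrate=4 bound=2 product=2
t=6: arr=2 -> substrate=4 bound=2 product=4
t=7: arr=0 -> substrate=4 bound=2 product=4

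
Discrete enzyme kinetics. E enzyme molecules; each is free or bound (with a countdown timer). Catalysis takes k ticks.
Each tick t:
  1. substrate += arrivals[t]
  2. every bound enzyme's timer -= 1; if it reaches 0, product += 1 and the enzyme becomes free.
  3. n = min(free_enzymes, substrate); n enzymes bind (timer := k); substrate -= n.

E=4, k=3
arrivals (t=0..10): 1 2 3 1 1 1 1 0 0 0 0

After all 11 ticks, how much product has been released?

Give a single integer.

t=0: arr=1 -> substrate=0 bound=1 product=0
t=1: arr=2 -> substrate=0 bound=3 product=0
t=2: arr=3 -> substrate=2 bound=4 product=0
t=3: arr=1 -> substrate=2 bound=4 product=1
t=4: arr=1 -> substrate=1 bound=4 product=3
t=5: arr=1 -> substrate=1 bound=4 product=4
t=6: arr=1 -> substrate=1 bound=4 product=5
t=7: arr=0 -> substrate=0 bound=3 product=7
t=8: arr=0 -> substrate=0 bound=2 product=8
t=9: arr=0 -> substrate=0 bound=1 product=9
t=10: arr=0 -> substrate=0 bound=0 product=10

Answer: 10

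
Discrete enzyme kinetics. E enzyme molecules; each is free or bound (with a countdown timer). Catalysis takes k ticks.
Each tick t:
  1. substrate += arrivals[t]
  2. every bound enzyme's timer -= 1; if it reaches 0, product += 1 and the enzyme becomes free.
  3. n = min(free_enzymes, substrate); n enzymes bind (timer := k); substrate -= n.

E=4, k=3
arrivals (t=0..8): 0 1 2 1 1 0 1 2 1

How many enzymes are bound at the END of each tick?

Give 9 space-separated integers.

Answer: 0 1 3 4 4 2 2 3 4

Derivation:
t=0: arr=0 -> substrate=0 bound=0 product=0
t=1: arr=1 -> substrate=0 bound=1 product=0
t=2: arr=2 -> substrate=0 bound=3 product=0
t=3: arr=1 -> substrate=0 bound=4 product=0
t=4: arr=1 -> substrate=0 bound=4 product=1
t=5: arr=0 -> substrate=0 bound=2 product=3
t=6: arr=1 -> substrate=0 bound=2 product=4
t=7: arr=2 -> substrate=0 bound=3 product=5
t=8: arr=1 -> substrate=0 bound=4 product=5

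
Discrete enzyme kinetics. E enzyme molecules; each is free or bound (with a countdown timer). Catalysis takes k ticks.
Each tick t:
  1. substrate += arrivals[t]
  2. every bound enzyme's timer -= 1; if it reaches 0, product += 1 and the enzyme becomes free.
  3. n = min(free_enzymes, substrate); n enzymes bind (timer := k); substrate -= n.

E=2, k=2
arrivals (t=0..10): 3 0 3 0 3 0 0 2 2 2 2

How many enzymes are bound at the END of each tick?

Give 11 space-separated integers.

t=0: arr=3 -> substrate=1 bound=2 product=0
t=1: arr=0 -> substrate=1 bound=2 product=0
t=2: arr=3 -> substrate=2 bound=2 product=2
t=3: arr=0 -> substrate=2 bound=2 product=2
t=4: arr=3 -> substrate=3 bound=2 product=4
t=5: arr=0 -> substrate=3 bound=2 product=4
t=6: arr=0 -> substrate=1 bound=2 product=6
t=7: arr=2 -> substrate=3 bound=2 product=6
t=8: arr=2 -> substrate=3 bound=2 product=8
t=9: arr=2 -> substrate=5 bound=2 product=8
t=10: arr=2 -> substrate=5 bound=2 product=10

Answer: 2 2 2 2 2 2 2 2 2 2 2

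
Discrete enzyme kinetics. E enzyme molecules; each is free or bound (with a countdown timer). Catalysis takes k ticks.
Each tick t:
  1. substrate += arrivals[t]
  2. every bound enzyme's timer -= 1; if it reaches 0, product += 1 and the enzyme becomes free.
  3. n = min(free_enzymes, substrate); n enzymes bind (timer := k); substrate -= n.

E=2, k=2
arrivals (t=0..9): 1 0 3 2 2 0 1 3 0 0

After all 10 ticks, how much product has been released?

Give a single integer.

Answer: 7

Derivation:
t=0: arr=1 -> substrate=0 bound=1 product=0
t=1: arr=0 -> substrate=0 bound=1 product=0
t=2: arr=3 -> substrate=1 bound=2 product=1
t=3: arr=2 -> substrate=3 bound=2 product=1
t=4: arr=2 -> substrate=3 bound=2 product=3
t=5: arr=0 -> substrate=3 bound=2 product=3
t=6: arr=1 -> substrate=2 bound=2 product=5
t=7: arr=3 -> substrate=5 bound=2 product=5
t=8: arr=0 -> substrate=3 bound=2 product=7
t=9: arr=0 -> substrate=3 bound=2 product=7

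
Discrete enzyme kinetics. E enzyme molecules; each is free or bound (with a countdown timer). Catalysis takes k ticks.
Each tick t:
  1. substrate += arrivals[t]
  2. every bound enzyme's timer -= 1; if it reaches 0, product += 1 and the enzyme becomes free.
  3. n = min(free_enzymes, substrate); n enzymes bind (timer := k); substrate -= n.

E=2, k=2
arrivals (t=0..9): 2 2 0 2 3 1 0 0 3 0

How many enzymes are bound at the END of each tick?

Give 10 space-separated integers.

Answer: 2 2 2 2 2 2 2 2 2 2

Derivation:
t=0: arr=2 -> substrate=0 bound=2 product=0
t=1: arr=2 -> substrate=2 bound=2 product=0
t=2: arr=0 -> substrate=0 bound=2 product=2
t=3: arr=2 -> substrate=2 bound=2 product=2
t=4: arr=3 -> substrate=3 bound=2 product=4
t=5: arr=1 -> substrate=4 bound=2 product=4
t=6: arr=0 -> substrate=2 bound=2 product=6
t=7: arr=0 -> substrate=2 bound=2 product=6
t=8: arr=3 -> substrate=3 bound=2 product=8
t=9: arr=0 -> substrate=3 bound=2 product=8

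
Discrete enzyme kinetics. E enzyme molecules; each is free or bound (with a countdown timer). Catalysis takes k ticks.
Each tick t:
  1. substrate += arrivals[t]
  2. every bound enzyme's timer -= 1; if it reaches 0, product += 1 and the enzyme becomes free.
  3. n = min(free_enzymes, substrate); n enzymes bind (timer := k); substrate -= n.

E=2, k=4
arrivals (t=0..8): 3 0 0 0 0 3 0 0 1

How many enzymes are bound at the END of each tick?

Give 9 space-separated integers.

Answer: 2 2 2 2 1 2 2 2 2

Derivation:
t=0: arr=3 -> substrate=1 bound=2 product=0
t=1: arr=0 -> substrate=1 bound=2 product=0
t=2: arr=0 -> substrate=1 bound=2 product=0
t=3: arr=0 -> substrate=1 bound=2 product=0
t=4: arr=0 -> substrate=0 bound=1 product=2
t=5: arr=3 -> substrate=2 bound=2 product=2
t=6: arr=0 -> substrate=2 bound=2 product=2
t=7: arr=0 -> substrate=2 bound=2 product=2
t=8: arr=1 -> substrate=2 bound=2 product=3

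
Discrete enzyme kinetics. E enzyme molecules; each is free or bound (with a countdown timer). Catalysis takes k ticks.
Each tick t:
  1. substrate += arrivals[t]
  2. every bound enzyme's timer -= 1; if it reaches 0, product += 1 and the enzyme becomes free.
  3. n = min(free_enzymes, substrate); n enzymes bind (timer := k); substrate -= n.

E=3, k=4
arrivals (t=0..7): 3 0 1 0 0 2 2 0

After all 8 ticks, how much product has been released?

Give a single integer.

Answer: 3

Derivation:
t=0: arr=3 -> substrate=0 bound=3 product=0
t=1: arr=0 -> substrate=0 bound=3 product=0
t=2: arr=1 -> substrate=1 bound=3 product=0
t=3: arr=0 -> substrate=1 bound=3 product=0
t=4: arr=0 -> substrate=0 bound=1 product=3
t=5: arr=2 -> substrate=0 bound=3 product=3
t=6: arr=2 -> substrate=2 bound=3 product=3
t=7: arr=0 -> substrate=2 bound=3 product=3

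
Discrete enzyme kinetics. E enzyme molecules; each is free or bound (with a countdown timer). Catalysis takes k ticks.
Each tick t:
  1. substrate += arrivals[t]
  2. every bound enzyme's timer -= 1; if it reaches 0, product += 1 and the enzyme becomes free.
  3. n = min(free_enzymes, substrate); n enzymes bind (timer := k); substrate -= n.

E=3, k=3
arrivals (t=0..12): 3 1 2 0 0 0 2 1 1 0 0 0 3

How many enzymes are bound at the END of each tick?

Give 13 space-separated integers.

t=0: arr=3 -> substrate=0 bound=3 product=0
t=1: arr=1 -> substrate=1 bound=3 product=0
t=2: arr=2 -> substrate=3 bound=3 product=0
t=3: arr=0 -> substrate=0 bound=3 product=3
t=4: arr=0 -> substrate=0 bound=3 product=3
t=5: arr=0 -> substrate=0 bound=3 product=3
t=6: arr=2 -> substrate=0 bound=2 product=6
t=7: arr=1 -> substrate=0 bound=3 product=6
t=8: arr=1 -> substrate=1 bound=3 product=6
t=9: arr=0 -> substrate=0 bound=2 product=8
t=10: arr=0 -> substrate=0 bound=1 product=9
t=11: arr=0 -> substrate=0 bound=1 product=9
t=12: arr=3 -> substrate=0 bound=3 product=10

Answer: 3 3 3 3 3 3 2 3 3 2 1 1 3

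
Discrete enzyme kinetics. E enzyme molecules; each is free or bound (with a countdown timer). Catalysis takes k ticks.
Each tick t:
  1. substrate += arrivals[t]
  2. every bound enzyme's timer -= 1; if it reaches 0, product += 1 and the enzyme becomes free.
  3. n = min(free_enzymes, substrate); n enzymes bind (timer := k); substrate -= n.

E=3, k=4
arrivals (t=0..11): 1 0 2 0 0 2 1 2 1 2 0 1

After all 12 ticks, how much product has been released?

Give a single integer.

t=0: arr=1 -> substrate=0 bound=1 product=0
t=1: arr=0 -> substrate=0 bound=1 product=0
t=2: arr=2 -> substrate=0 bound=3 product=0
t=3: arr=0 -> substrate=0 bound=3 product=0
t=4: arr=0 -> substrate=0 bound=2 product=1
t=5: arr=2 -> substrate=1 bound=3 product=1
t=6: arr=1 -> substrate=0 bound=3 product=3
t=7: arr=2 -> substrate=2 bound=3 product=3
t=8: arr=1 -> substrate=3 bound=3 product=3
t=9: arr=2 -> substrate=4 bound=3 product=4
t=10: arr=0 -> substrate=2 bound=3 product=6
t=11: arr=1 -> substrate=3 bound=3 product=6

Answer: 6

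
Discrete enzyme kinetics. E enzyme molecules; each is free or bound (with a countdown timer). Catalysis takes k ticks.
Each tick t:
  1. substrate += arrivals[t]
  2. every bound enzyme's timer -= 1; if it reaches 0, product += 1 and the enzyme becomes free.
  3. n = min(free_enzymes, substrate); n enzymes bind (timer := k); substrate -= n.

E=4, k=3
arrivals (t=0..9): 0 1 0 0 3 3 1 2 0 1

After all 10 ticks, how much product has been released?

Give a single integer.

t=0: arr=0 -> substrate=0 bound=0 product=0
t=1: arr=1 -> substrate=0 bound=1 product=0
t=2: arr=0 -> substrate=0 bound=1 product=0
t=3: arr=0 -> substrate=0 bound=1 product=0
t=4: arr=3 -> substrate=0 bound=3 product=1
t=5: arr=3 -> substrate=2 bound=4 product=1
t=6: arr=1 -> substrate=3 bound=4 product=1
t=7: arr=2 -> substrate=2 bound=4 product=4
t=8: arr=0 -> substrate=1 bound=4 product=5
t=9: arr=1 -> substrate=2 bound=4 product=5

Answer: 5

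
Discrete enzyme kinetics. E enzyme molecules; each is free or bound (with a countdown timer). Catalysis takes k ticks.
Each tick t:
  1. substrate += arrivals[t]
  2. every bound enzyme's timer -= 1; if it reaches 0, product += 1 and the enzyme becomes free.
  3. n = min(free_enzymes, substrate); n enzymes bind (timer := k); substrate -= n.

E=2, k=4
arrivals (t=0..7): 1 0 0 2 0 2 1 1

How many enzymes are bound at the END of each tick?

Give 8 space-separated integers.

t=0: arr=1 -> substrate=0 bound=1 product=0
t=1: arr=0 -> substrate=0 bound=1 product=0
t=2: arr=0 -> substrate=0 bound=1 product=0
t=3: arr=2 -> substrate=1 bound=2 product=0
t=4: arr=0 -> substrate=0 bound=2 product=1
t=5: arr=2 -> substrate=2 bound=2 product=1
t=6: arr=1 -> substrate=3 bound=2 product=1
t=7: arr=1 -> substrate=3 bound=2 product=2

Answer: 1 1 1 2 2 2 2 2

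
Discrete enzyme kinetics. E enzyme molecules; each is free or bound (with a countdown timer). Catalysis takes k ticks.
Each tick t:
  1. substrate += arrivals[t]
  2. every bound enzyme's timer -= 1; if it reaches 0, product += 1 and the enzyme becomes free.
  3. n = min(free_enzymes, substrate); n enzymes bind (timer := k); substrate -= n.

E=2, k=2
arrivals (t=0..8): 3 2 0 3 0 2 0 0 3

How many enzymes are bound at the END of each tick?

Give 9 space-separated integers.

Answer: 2 2 2 2 2 2 2 2 2

Derivation:
t=0: arr=3 -> substrate=1 bound=2 product=0
t=1: arr=2 -> substrate=3 bound=2 product=0
t=2: arr=0 -> substrate=1 bound=2 product=2
t=3: arr=3 -> substrate=4 bound=2 product=2
t=4: arr=0 -> substrate=2 bound=2 product=4
t=5: arr=2 -> substrate=4 bound=2 product=4
t=6: arr=0 -> substrate=2 bound=2 product=6
t=7: arr=0 -> substrate=2 bound=2 product=6
t=8: arr=3 -> substrate=3 bound=2 product=8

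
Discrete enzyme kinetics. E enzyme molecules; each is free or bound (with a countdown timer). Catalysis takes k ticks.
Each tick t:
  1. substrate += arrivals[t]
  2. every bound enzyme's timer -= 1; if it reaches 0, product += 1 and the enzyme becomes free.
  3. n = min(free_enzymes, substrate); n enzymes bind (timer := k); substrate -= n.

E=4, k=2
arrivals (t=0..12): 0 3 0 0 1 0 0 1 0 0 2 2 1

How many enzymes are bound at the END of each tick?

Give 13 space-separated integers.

Answer: 0 3 3 0 1 1 0 1 1 0 2 4 3

Derivation:
t=0: arr=0 -> substrate=0 bound=0 product=0
t=1: arr=3 -> substrate=0 bound=3 product=0
t=2: arr=0 -> substrate=0 bound=3 product=0
t=3: arr=0 -> substrate=0 bound=0 product=3
t=4: arr=1 -> substrate=0 bound=1 product=3
t=5: arr=0 -> substrate=0 bound=1 product=3
t=6: arr=0 -> substrate=0 bound=0 product=4
t=7: arr=1 -> substrate=0 bound=1 product=4
t=8: arr=0 -> substrate=0 bound=1 product=4
t=9: arr=0 -> substrate=0 bound=0 product=5
t=10: arr=2 -> substrate=0 bound=2 product=5
t=11: arr=2 -> substrate=0 bound=4 product=5
t=12: arr=1 -> substrate=0 bound=3 product=7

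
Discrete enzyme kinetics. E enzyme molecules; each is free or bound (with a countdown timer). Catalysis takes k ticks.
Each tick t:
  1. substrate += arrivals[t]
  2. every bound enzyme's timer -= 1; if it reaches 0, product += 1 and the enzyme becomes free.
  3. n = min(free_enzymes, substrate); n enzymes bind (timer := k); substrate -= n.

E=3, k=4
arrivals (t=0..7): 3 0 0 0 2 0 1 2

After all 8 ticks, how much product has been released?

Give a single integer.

Answer: 3

Derivation:
t=0: arr=3 -> substrate=0 bound=3 product=0
t=1: arr=0 -> substrate=0 bound=3 product=0
t=2: arr=0 -> substrate=0 bound=3 product=0
t=3: arr=0 -> substrate=0 bound=3 product=0
t=4: arr=2 -> substrate=0 bound=2 product=3
t=5: arr=0 -> substrate=0 bound=2 product=3
t=6: arr=1 -> substrate=0 bound=3 product=3
t=7: arr=2 -> substrate=2 bound=3 product=3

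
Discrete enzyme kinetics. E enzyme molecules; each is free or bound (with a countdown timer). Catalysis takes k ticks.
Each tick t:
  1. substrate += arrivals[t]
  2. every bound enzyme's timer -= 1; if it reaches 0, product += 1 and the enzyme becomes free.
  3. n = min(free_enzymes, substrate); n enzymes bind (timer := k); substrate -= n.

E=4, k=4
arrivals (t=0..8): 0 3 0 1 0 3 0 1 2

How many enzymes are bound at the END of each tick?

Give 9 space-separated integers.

Answer: 0 3 3 4 4 4 4 4 4

Derivation:
t=0: arr=0 -> substrate=0 bound=0 product=0
t=1: arr=3 -> substrate=0 bound=3 product=0
t=2: arr=0 -> substrate=0 bound=3 product=0
t=3: arr=1 -> substrate=0 bound=4 product=0
t=4: arr=0 -> substrate=0 bound=4 product=0
t=5: arr=3 -> substrate=0 bound=4 product=3
t=6: arr=0 -> substrate=0 bound=4 product=3
t=7: arr=1 -> substrate=0 bound=4 product=4
t=8: arr=2 -> substrate=2 bound=4 product=4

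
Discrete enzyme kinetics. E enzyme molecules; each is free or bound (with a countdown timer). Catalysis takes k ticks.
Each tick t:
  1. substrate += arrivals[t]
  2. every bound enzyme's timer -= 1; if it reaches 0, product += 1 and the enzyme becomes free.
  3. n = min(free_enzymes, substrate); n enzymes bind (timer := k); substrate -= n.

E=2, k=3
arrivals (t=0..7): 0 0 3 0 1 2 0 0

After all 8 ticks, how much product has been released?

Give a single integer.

t=0: arr=0 -> substrate=0 bound=0 product=0
t=1: arr=0 -> substrate=0 bound=0 product=0
t=2: arr=3 -> substrate=1 bound=2 product=0
t=3: arr=0 -> substrate=1 bound=2 product=0
t=4: arr=1 -> substrate=2 bound=2 product=0
t=5: arr=2 -> substrate=2 bound=2 product=2
t=6: arr=0 -> substrate=2 bound=2 product=2
t=7: arr=0 -> substrate=2 bound=2 product=2

Answer: 2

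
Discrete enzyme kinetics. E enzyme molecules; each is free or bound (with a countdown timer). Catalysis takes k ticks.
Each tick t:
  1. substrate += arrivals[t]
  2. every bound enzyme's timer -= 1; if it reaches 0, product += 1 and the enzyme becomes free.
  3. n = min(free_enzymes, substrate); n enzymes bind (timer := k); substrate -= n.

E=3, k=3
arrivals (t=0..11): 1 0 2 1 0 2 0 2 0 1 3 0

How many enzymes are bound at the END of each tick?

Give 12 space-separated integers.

Answer: 1 1 3 3 3 3 2 3 2 3 3 3

Derivation:
t=0: arr=1 -> substrate=0 bound=1 product=0
t=1: arr=0 -> substrate=0 bound=1 product=0
t=2: arr=2 -> substrate=0 bound=3 product=0
t=3: arr=1 -> substrate=0 bound=3 product=1
t=4: arr=0 -> substrate=0 bound=3 product=1
t=5: arr=2 -> substrate=0 bound=3 product=3
t=6: arr=0 -> substrate=0 bound=2 product=4
t=7: arr=2 -> substrate=1 bound=3 product=4
t=8: arr=0 -> substrate=0 bound=2 product=6
t=9: arr=1 -> substrate=0 bound=3 product=6
t=10: arr=3 -> substrate=2 bound=3 product=7
t=11: arr=0 -> substrate=1 bound=3 product=8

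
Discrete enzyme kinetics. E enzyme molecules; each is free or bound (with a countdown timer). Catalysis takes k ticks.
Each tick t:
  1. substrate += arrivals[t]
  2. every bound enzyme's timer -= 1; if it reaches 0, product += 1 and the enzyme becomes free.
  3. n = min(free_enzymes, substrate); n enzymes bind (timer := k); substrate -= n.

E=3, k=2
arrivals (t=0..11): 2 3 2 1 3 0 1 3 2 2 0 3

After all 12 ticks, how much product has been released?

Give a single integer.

Answer: 15

Derivation:
t=0: arr=2 -> substrate=0 bound=2 product=0
t=1: arr=3 -> substrate=2 bound=3 product=0
t=2: arr=2 -> substrate=2 bound=3 product=2
t=3: arr=1 -> substrate=2 bound=3 product=3
t=4: arr=3 -> substrate=3 bound=3 product=5
t=5: arr=0 -> substrate=2 bound=3 product=6
t=6: arr=1 -> substrate=1 bound=3 product=8
t=7: arr=3 -> substrate=3 bound=3 product=9
t=8: arr=2 -> substrate=3 bound=3 product=11
t=9: arr=2 -> substrate=4 bound=3 product=12
t=10: arr=0 -> substrate=2 bound=3 product=14
t=11: arr=3 -> substrate=4 bound=3 product=15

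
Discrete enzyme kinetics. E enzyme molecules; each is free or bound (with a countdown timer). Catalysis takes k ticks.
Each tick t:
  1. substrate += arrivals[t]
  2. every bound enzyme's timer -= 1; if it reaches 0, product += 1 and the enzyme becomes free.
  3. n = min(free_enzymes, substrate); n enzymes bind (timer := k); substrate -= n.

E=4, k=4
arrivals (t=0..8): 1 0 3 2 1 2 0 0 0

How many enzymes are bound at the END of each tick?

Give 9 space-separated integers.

Answer: 1 1 4 4 4 4 4 4 4

Derivation:
t=0: arr=1 -> substrate=0 bound=1 product=0
t=1: arr=0 -> substrate=0 bound=1 product=0
t=2: arr=3 -> substrate=0 bound=4 product=0
t=3: arr=2 -> substrate=2 bound=4 product=0
t=4: arr=1 -> substrate=2 bound=4 product=1
t=5: arr=2 -> substrate=4 bound=4 product=1
t=6: arr=0 -> substrate=1 bound=4 product=4
t=7: arr=0 -> substrate=1 bound=4 product=4
t=8: arr=0 -> substrate=0 bound=4 product=5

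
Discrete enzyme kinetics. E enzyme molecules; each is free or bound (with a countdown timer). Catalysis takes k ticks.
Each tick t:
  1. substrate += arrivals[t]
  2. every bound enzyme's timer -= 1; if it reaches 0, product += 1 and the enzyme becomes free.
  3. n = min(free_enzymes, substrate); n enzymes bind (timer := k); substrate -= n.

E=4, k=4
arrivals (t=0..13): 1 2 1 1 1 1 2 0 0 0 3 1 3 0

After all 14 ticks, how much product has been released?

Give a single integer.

Answer: 9

Derivation:
t=0: arr=1 -> substrate=0 bound=1 product=0
t=1: arr=2 -> substrate=0 bound=3 product=0
t=2: arr=1 -> substrate=0 bound=4 product=0
t=3: arr=1 -> substrate=1 bound=4 product=0
t=4: arr=1 -> substrate=1 bound=4 product=1
t=5: arr=1 -> substrate=0 bound=4 product=3
t=6: arr=2 -> substrate=1 bound=4 product=4
t=7: arr=0 -> substrate=1 bound=4 product=4
t=8: arr=0 -> substrate=0 bound=4 product=5
t=9: arr=0 -> substrate=0 bound=2 product=7
t=10: arr=3 -> substrate=0 bound=4 product=8
t=11: arr=1 -> substrate=1 bound=4 product=8
t=12: arr=3 -> substrate=3 bound=4 product=9
t=13: arr=0 -> substrate=3 bound=4 product=9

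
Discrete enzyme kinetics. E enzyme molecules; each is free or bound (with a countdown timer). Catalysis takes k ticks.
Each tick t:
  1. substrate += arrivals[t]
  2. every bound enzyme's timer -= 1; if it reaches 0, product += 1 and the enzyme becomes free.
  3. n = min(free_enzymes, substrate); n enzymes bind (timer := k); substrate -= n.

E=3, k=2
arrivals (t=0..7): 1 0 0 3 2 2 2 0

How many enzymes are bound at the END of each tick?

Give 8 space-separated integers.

Answer: 1 1 0 3 3 3 3 3

Derivation:
t=0: arr=1 -> substrate=0 bound=1 product=0
t=1: arr=0 -> substrate=0 bound=1 product=0
t=2: arr=0 -> substrate=0 bound=0 product=1
t=3: arr=3 -> substrate=0 bound=3 product=1
t=4: arr=2 -> substrate=2 bound=3 product=1
t=5: arr=2 -> substrate=1 bound=3 product=4
t=6: arr=2 -> substrate=3 bound=3 product=4
t=7: arr=0 -> substrate=0 bound=3 product=7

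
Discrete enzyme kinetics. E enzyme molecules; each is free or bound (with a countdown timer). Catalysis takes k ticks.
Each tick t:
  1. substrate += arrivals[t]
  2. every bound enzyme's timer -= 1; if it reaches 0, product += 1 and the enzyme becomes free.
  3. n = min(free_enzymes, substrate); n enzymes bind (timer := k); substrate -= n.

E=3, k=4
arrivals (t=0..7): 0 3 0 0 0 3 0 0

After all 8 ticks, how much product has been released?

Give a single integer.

Answer: 3

Derivation:
t=0: arr=0 -> substrate=0 bound=0 product=0
t=1: arr=3 -> substrate=0 bound=3 product=0
t=2: arr=0 -> substrate=0 bound=3 product=0
t=3: arr=0 -> substrate=0 bound=3 product=0
t=4: arr=0 -> substrate=0 bound=3 product=0
t=5: arr=3 -> substrate=0 bound=3 product=3
t=6: arr=0 -> substrate=0 bound=3 product=3
t=7: arr=0 -> substrate=0 bound=3 product=3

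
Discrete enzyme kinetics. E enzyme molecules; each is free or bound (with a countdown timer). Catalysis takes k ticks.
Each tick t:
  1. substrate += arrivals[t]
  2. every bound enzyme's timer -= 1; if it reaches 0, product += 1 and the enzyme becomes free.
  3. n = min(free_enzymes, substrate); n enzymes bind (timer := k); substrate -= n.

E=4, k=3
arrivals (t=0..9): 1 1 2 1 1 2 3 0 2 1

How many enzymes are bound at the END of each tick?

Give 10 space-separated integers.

Answer: 1 2 4 4 4 4 4 4 4 4

Derivation:
t=0: arr=1 -> substrate=0 bound=1 product=0
t=1: arr=1 -> substrate=0 bound=2 product=0
t=2: arr=2 -> substrate=0 bound=4 product=0
t=3: arr=1 -> substrate=0 bound=4 product=1
t=4: arr=1 -> substrate=0 bound=4 product=2
t=5: arr=2 -> substrate=0 bound=4 product=4
t=6: arr=3 -> substrate=2 bound=4 product=5
t=7: arr=0 -> substrate=1 bound=4 product=6
t=8: arr=2 -> substrate=1 bound=4 product=8
t=9: arr=1 -> substrate=1 bound=4 product=9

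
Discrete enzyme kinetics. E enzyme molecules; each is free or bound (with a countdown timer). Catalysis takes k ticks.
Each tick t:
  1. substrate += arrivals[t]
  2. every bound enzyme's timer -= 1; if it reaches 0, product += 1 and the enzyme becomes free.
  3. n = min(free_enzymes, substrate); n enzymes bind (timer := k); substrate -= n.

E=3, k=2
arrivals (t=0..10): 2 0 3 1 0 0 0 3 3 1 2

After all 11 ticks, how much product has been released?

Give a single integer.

t=0: arr=2 -> substrate=0 bound=2 product=0
t=1: arr=0 -> substrate=0 bound=2 product=0
t=2: arr=3 -> substrate=0 bound=3 product=2
t=3: arr=1 -> substrate=1 bound=3 product=2
t=4: arr=0 -> substrate=0 bound=1 product=5
t=5: arr=0 -> substrate=0 bound=1 product=5
t=6: arr=0 -> substrate=0 bound=0 product=6
t=7: arr=3 -> substrate=0 bound=3 product=6
t=8: arr=3 -> substrate=3 bound=3 product=6
t=9: arr=1 -> substrate=1 bound=3 product=9
t=10: arr=2 -> substrate=3 bound=3 product=9

Answer: 9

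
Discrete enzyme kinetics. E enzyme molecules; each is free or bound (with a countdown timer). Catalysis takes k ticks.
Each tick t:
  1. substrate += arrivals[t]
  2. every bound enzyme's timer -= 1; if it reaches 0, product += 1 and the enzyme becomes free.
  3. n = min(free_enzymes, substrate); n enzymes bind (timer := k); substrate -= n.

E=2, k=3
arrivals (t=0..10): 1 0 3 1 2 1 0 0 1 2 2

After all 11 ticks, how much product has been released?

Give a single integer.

Answer: 5

Derivation:
t=0: arr=1 -> substrate=0 bound=1 product=0
t=1: arr=0 -> substrate=0 bound=1 product=0
t=2: arr=3 -> substrate=2 bound=2 product=0
t=3: arr=1 -> substrate=2 bound=2 product=1
t=4: arr=2 -> substrate=4 bound=2 product=1
t=5: arr=1 -> substrate=4 bound=2 product=2
t=6: arr=0 -> substrate=3 bound=2 product=3
t=7: arr=0 -> substrate=3 bound=2 product=3
t=8: arr=1 -> substrate=3 bound=2 product=4
t=9: arr=2 -> substrate=4 bound=2 product=5
t=10: arr=2 -> substrate=6 bound=2 product=5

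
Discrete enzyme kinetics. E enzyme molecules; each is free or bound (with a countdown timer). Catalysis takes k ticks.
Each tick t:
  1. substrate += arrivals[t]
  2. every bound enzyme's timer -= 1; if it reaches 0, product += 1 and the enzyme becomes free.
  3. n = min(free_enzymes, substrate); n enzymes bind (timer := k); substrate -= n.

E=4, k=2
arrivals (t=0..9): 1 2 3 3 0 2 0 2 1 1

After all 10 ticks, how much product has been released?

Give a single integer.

t=0: arr=1 -> substrate=0 bound=1 product=0
t=1: arr=2 -> substrate=0 bound=3 product=0
t=2: arr=3 -> substrate=1 bound=4 product=1
t=3: arr=3 -> substrate=2 bound=4 product=3
t=4: arr=0 -> substrate=0 bound=4 product=5
t=5: arr=2 -> substrate=0 bound=4 product=7
t=6: arr=0 -> substrate=0 bound=2 product=9
t=7: arr=2 -> substrate=0 bound=2 product=11
t=8: arr=1 -> substrate=0 bound=3 product=11
t=9: arr=1 -> substrate=0 bound=2 product=13

Answer: 13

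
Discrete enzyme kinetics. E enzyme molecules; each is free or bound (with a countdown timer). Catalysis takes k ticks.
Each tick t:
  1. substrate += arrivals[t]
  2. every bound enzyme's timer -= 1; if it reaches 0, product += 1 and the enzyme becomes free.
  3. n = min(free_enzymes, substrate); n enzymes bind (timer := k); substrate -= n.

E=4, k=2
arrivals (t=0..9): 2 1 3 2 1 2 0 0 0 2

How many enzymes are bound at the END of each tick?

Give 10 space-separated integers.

t=0: arr=2 -> substrate=0 bound=2 product=0
t=1: arr=1 -> substrate=0 bound=3 product=0
t=2: arr=3 -> substrate=0 bound=4 product=2
t=3: arr=2 -> substrate=1 bound=4 product=3
t=4: arr=1 -> substrate=0 bound=3 product=6
t=5: arr=2 -> substrate=0 bound=4 product=7
t=6: arr=0 -> substrate=0 bound=2 product=9
t=7: arr=0 -> substrate=0 bound=0 product=11
t=8: arr=0 -> substrate=0 bound=0 product=11
t=9: arr=2 -> substrate=0 bound=2 product=11

Answer: 2 3 4 4 3 4 2 0 0 2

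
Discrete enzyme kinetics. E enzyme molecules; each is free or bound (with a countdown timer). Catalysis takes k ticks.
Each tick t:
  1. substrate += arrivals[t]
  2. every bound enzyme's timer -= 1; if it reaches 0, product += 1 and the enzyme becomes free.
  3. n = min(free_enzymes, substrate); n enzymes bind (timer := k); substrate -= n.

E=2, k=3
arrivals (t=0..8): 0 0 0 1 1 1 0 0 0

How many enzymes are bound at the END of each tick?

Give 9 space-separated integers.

Answer: 0 0 0 1 2 2 2 1 1

Derivation:
t=0: arr=0 -> substrate=0 bound=0 product=0
t=1: arr=0 -> substrate=0 bound=0 product=0
t=2: arr=0 -> substrate=0 bound=0 product=0
t=3: arr=1 -> substrate=0 bound=1 product=0
t=4: arr=1 -> substrate=0 bound=2 product=0
t=5: arr=1 -> substrate=1 bound=2 product=0
t=6: arr=0 -> substrate=0 bound=2 product=1
t=7: arr=0 -> substrate=0 bound=1 product=2
t=8: arr=0 -> substrate=0 bound=1 product=2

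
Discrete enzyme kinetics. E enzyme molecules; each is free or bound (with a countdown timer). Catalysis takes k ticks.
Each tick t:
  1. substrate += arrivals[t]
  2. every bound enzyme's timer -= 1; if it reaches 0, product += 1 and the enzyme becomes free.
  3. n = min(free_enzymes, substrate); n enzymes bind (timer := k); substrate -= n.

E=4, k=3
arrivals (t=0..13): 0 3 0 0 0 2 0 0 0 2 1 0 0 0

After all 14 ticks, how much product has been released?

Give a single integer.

Answer: 8

Derivation:
t=0: arr=0 -> substrate=0 bound=0 product=0
t=1: arr=3 -> substrate=0 bound=3 product=0
t=2: arr=0 -> substrate=0 bound=3 product=0
t=3: arr=0 -> substrate=0 bound=3 product=0
t=4: arr=0 -> substrate=0 bound=0 product=3
t=5: arr=2 -> substrate=0 bound=2 product=3
t=6: arr=0 -> substrate=0 bound=2 product=3
t=7: arr=0 -> substrate=0 bound=2 product=3
t=8: arr=0 -> substrate=0 bound=0 product=5
t=9: arr=2 -> substrate=0 bound=2 product=5
t=10: arr=1 -> substrate=0 bound=3 product=5
t=11: arr=0 -> substrate=0 bound=3 product=5
t=12: arr=0 -> substrate=0 bound=1 product=7
t=13: arr=0 -> substrate=0 bound=0 product=8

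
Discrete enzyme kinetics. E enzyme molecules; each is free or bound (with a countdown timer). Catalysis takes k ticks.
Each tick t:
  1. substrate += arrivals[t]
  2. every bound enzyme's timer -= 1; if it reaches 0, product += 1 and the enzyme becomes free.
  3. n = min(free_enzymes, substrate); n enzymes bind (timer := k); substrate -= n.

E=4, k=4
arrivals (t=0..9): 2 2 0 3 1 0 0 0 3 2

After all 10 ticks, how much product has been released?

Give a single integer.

Answer: 8

Derivation:
t=0: arr=2 -> substrate=0 bound=2 product=0
t=1: arr=2 -> substrate=0 bound=4 product=0
t=2: arr=0 -> substrate=0 bound=4 product=0
t=3: arr=3 -> substrate=3 bound=4 product=0
t=4: arr=1 -> substrate=2 bound=4 product=2
t=5: arr=0 -> substrate=0 bound=4 product=4
t=6: arr=0 -> substrate=0 bound=4 product=4
t=7: arr=0 -> substrate=0 bound=4 product=4
t=8: arr=3 -> substrate=1 bound=4 product=6
t=9: arr=2 -> substrate=1 bound=4 product=8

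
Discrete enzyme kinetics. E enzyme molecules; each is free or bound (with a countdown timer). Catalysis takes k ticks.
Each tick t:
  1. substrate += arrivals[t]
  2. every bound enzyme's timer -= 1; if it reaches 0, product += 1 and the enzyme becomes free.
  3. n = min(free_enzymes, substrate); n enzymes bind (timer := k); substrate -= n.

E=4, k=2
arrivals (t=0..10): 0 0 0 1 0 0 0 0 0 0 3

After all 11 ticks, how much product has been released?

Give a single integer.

t=0: arr=0 -> substrate=0 bound=0 product=0
t=1: arr=0 -> substrate=0 bound=0 product=0
t=2: arr=0 -> substrate=0 bound=0 product=0
t=3: arr=1 -> substrate=0 bound=1 product=0
t=4: arr=0 -> substrate=0 bound=1 product=0
t=5: arr=0 -> substrate=0 bound=0 product=1
t=6: arr=0 -> substrate=0 bound=0 product=1
t=7: arr=0 -> substrate=0 bound=0 product=1
t=8: arr=0 -> substrate=0 bound=0 product=1
t=9: arr=0 -> substrate=0 bound=0 product=1
t=10: arr=3 -> substrate=0 bound=3 product=1

Answer: 1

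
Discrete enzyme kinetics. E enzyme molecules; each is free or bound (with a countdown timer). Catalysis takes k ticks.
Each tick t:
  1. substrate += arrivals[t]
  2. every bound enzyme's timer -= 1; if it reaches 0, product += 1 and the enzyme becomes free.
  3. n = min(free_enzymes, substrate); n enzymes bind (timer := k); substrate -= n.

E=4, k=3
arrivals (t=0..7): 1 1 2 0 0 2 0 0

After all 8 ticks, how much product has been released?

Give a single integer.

t=0: arr=1 -> substrate=0 bound=1 product=0
t=1: arr=1 -> substrate=0 bound=2 product=0
t=2: arr=2 -> substrate=0 bound=4 product=0
t=3: arr=0 -> substrate=0 bound=3 product=1
t=4: arr=0 -> substrate=0 bound=2 product=2
t=5: arr=2 -> substrate=0 bound=2 product=4
t=6: arr=0 -> substrate=0 bound=2 product=4
t=7: arr=0 -> substrate=0 bound=2 product=4

Answer: 4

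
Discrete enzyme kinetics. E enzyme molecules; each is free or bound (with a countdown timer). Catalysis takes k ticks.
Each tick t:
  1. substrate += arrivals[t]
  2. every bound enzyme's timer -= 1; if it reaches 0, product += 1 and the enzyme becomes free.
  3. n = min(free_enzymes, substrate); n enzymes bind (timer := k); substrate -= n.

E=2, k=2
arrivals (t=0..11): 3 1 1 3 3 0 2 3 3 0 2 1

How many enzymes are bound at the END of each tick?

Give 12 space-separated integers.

t=0: arr=3 -> substrate=1 bound=2 product=0
t=1: arr=1 -> substrate=2 bound=2 product=0
t=2: arr=1 -> substrate=1 bound=2 product=2
t=3: arr=3 -> substrate=4 bound=2 product=2
t=4: arr=3 -> substrate=5 bound=2 product=4
t=5: arr=0 -> substrate=5 bound=2 product=4
t=6: arr=2 -> substrate=5 bound=2 product=6
t=7: arr=3 -> substrate=8 bound=2 product=6
t=8: arr=3 -> substrate=9 bound=2 product=8
t=9: arr=0 -> substrate=9 bound=2 product=8
t=10: arr=2 -> substrate=9 bound=2 product=10
t=11: arr=1 -> substrate=10 bound=2 product=10

Answer: 2 2 2 2 2 2 2 2 2 2 2 2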